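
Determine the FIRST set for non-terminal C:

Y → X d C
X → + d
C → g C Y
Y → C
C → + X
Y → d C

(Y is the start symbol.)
From C → g C Y:
  - g is a terminal: add 'g' and stop
From C → + X:
  - '+' is a terminal: add '+' and stop

Collecting: FIRST(C) = { '+', 'g' }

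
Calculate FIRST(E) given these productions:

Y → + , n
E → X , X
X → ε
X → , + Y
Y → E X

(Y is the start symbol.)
{ ',' }

FIRST sets of the other non-terminals involved (by the same procedure, iterated to a fixed point):
  FIRST(X) = { ',', ε }

From E → X , X:
  - X is a non-terminal: add FIRST(X) \ {ε} = { ',' }
    X is nullable, so continue to the next symbol
  - ',' is a terminal: add ',' and stop

Collecting: FIRST(E) = { ',' }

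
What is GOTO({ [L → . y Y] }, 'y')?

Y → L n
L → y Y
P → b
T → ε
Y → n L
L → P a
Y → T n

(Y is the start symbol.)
{ [L → . P a], [L → . y Y], [L → y . Y], [P → . b], [T → .], [Y → . L n], [Y → . T n], [Y → . n L] }

GOTO(I, 'y') = CLOSURE({ [A → αX.β] : [A → α.Xβ] ∈ I, X = 'y' })

Items with dot before 'y', with the dot advanced:
  [L → . y Y] → [L → y . Y]
Closure of the advanced items:
  [L → y . Y] has the dot before Y: add [Y → . L n], [Y → . n L], [Y → . T n]
  [Y → . L n] has the dot before L: add [L → . y Y], [L → . P a]
  [Y → . T n] has the dot before T: add [T → .]
  [L → . P a] has the dot before P: add [P → . b]

GOTO = { [L → . P a], [L → . y Y], [L → y . Y], [P → . b], [T → .], [Y → . L n], [Y → . T n], [Y → . n L] }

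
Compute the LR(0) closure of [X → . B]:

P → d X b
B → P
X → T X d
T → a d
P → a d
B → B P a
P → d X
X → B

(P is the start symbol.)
Start with: [X → . B]
  [X → . B] has the dot before B: add [B → . P], [B → . B P a]
  [B → . P] has the dot before P: add [P → . d X b], [P → . a d], [P → . d X]
No further items can be added.

CLOSURE = { [B → . B P a], [B → . P], [P → . a d], [P → . d X b], [P → . d X], [X → . B] }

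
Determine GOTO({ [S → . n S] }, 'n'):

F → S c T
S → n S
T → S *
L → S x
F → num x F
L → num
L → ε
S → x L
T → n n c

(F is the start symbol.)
GOTO(I, 'n') = CLOSURE({ [A → αX.β] : [A → α.Xβ] ∈ I, X = 'n' })

Items with dot before 'n', with the dot advanced:
  [S → . n S] → [S → n . S]
Closure of the advanced items:
  [S → n . S] has the dot before S: add [S → . n S], [S → . x L]

GOTO = { [S → . n S], [S → . x L], [S → n . S] }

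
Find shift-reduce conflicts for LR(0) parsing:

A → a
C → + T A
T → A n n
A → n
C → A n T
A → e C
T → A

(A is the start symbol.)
A shift-reduce conflict occurs when an LR(0) state has both:
  - a complete (reduce) item [A → α .] (dot at the end), and
  - a shift item [B → β . c γ] (dot before a terminal).

Augment with A' → A and build the canonical LR(0) collection (I0 = CLOSURE({[A' → . A]}), then GOTO on every symbol after a dot until no new states appear). It has 15 states:
  I0: { [A → . a], [A → . e C], [A → . n], [A' → . A] }  — shift
  I1: { [A' → A .] }  — accept
  I2: { [A → a .] }  — reduce
  I3: { [A → . a], [A → . e C], [A → . n], [A → e . C], [C → . + T A], [C → . A n T] }  — shift
  I4: { [A → n .] }  — reduce
  I5: { [A → . a], [A → . e C], [A → . n], [C → + . T A], [T → . A n n], [T → . A] }  — shift
  I6: { [C → A . n T] }  — shift
  I7: { [A → e C .] }  — reduce
  I8: { [A → . a], [A → . e C], [A → . n], [C → A n . T], [T → . A n n], [T → . A] }  — shift
  I9: { [T → A . n n], [T → A .] }  — shift, reduce
  I10: { [C → A n T .] }  — reduce
  I11: { [T → A n . n] }  — shift
  I12: { [T → A n n .] }  — reduce
  I13: { [A → . a], [A → . e C], [A → . n], [C → + T . A] }  — shift
  I14: { [C → + T A .] }  — reduce

I9 contains reduce item [T → A .] and shift item [T → A . n n] — shift-reduce conflict.

Answer: Yes — I9: [T → A .] vs [T → A . n n]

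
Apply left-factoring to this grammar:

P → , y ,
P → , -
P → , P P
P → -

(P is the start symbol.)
Left-factoring transforms A → αβ₁ | αβ₂ into A → αA' and A' → β₁ | β₂
(α is the longest common prefix among the alternatives). Repeat until
no nonterminal has two alternatives with a common prefix.

Round 1: P has alternatives sharing prefix ','. Introduce P': P → , P'
  Add: P' → y ,
  Add: P' → -
  Add: P' → P P

No remaining common prefixes — done.

Resulting grammar:
P → , P'
P' → y ,
P' → -
P' → P P
P → -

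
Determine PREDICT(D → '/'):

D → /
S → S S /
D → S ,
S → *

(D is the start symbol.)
PREDICT(D → '/') = (FIRST(RHS) \ {ε}) ∪ (FOLLOW(D) if ε ∈ FIRST(RHS), i.e. RHS ⇒* ε)
FIRST('/') = { '/' }
ε ∉ FIRST('/'), so FOLLOW(D) is not added.
PREDICT(D → '/') = { '/' }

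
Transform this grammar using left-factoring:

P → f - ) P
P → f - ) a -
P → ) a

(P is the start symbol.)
P → f - ) P'
P' → P
P' → a -
P → ) a

Left-factoring transforms A → αβ₁ | αβ₂ into A → αA' and A' → β₁ | β₂
(α is the longest common prefix among the alternatives). Repeat until
no nonterminal has two alternatives with a common prefix.

Round 1: P has alternatives sharing prefix 'f - )'. Introduce P': P → f - ) P'
  Add: P' → P
  Add: P' → a -

No remaining common prefixes — done.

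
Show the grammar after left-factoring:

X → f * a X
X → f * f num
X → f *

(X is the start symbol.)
X → f * X'
X' → a X
X' → f num
X' → ε

Left-factoring transforms A → αβ₁ | αβ₂ into A → αA' and A' → β₁ | β₂
(α is the longest common prefix among the alternatives). Repeat until
no nonterminal has two alternatives with a common prefix.

Round 1: X has alternatives sharing prefix 'f *'. Introduce X': X → f * X'
  Add: X' → a X
  Add: X' → f num
  Add: X' → ε

No remaining common prefixes — done.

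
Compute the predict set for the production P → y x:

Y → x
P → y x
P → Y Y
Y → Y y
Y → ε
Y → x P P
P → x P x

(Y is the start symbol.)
PREDICT(P → y x) = (FIRST(RHS) \ {ε}) ∪ (FOLLOW(P) if ε ∈ FIRST(RHS), i.e. RHS ⇒* ε)
FIRST(y x) = { 'y' }
ε ∉ FIRST(y x), so FOLLOW(P) is not added.
PREDICT(P → y x) = { 'y' }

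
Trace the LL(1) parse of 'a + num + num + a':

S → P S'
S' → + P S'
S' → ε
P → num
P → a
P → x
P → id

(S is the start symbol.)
Stack is shown with the top on the left.

Stack     Input                Action
-------------------------------------
S $       a + num + num + a $  output S → P S'
P S' $    a + num + num + a $  output P → a
a S' $    a + num + num + a $  match 'a'
S' $      + num + num + a $    output S' → + P S'
+ P S' $  + num + num + a $    match '+'
P S' $    num + num + a $      output P → num
num S' $  num + num + a $      match 'num'
S' $      + num + a $          output S' → + P S'
+ P S' $  + num + a $          match '+'
P S' $    num + a $            output P → num
num S' $  num + a $            match 'num'
S' $      + a $                output S' → + P S'
+ P S' $  + a $                match '+'
P S' $    a $                  output P → a
a S' $    a $                  match 'a'
S' $      $                    output S' → ε
$         $                    accept

The string is accepted.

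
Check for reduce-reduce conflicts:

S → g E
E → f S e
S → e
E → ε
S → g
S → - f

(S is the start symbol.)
A reduce-reduce conflict occurs when an LR(0) state has two complete items [A → α .] and [B → β .] — both call for a reduction, and with no lookahead the parser cannot choose between them.

Augment with S' → S and build the canonical LR(0) collection (I0 = CLOSURE({[S' → . S]}), then GOTO on every symbol after a dot until no new states appear). It has 10 states:
  I0: { [S → . - f], [S → . e], [S → . g E], [S → . g], [S' → . S] }  — shift
  I1: { [S → - . f] }  — shift
  I2: { [S' → S .] }  — accept
  I3: { [S → e .] }  — reduce
  I4: { [E → . f S e], [E → .], [S → g . E], [S → g .] }  — shift, 2 reduces
  I5: { [S → g E .] }  — reduce
  I6: { [E → f . S e], [S → . - f], [S → . e], [S → . g E], [S → . g] }  — shift
  I7: { [E → f S . e] }  — shift
  I8: { [E → f S e .] }  — reduce
  I9: { [S → - f .] }  — reduce

I4 contains complete items [E → .], [S → g .] — reduce-reduce conflict.

Answer: Yes — I4: [E → .] vs [S → g .]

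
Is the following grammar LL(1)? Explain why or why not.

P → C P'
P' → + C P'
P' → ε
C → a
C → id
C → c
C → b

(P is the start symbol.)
Relevant sets:
  FOLLOW(P') = { $ }

For P':
  PREDICT(P' → '+' C P') = { '+' }
  PREDICT(P' → ε) = { $ }
For C:
  PREDICT(C → a) = { 'a' }
  PREDICT(C → id) = { 'id' }
  PREDICT(C → c) = { 'c' }
  PREDICT(C → b) = { 'b' }
P has a single production, so nothing to check there.

All predict sets are disjoint. The grammar IS LL(1).

Answer: Yes, the grammar is LL(1).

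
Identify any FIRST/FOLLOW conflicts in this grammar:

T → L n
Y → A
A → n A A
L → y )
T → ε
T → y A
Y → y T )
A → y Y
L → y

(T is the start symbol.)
A FIRST/FOLLOW conflict occurs when a non-terminal N has a nullable alternative N → β (β ⇒* ε) and another alternative N → α with FIRST(α) ∩ FOLLOW(N) ≠ ∅: on such a lookahead the parser cannot decide between expanding α and letting N vanish via β.

Nullable non-terminals: T.
FIRST sets used below: FIRST(L) = { 'y' }

T: nullable alternative(s) T → ε; FOLLOW(T) = { $, ')' }
  T → L n: FIRST \ {ε} = { 'y' } — disjoint from FOLLOW(T)
  T → ε: FIRST \ {ε} = { } — this is the only nullable alternative, skip
  T → y A: FIRST \ {ε} = { 'y' } — disjoint from FOLLOW(T)

A, L, Y have no nullable alternative, so no FIRST/FOLLOW check is needed there.

No FIRST/FOLLOW conflicts found.

Answer: No FIRST/FOLLOW conflicts.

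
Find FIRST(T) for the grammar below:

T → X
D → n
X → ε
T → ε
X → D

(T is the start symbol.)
{ 'n', ε }

To compute FIRST(T), examine every production with T on the left-hand side, reading each right-hand side left to right until a non-nullable symbol is reached.

FIRST sets of the other non-terminals involved (by the same procedure, iterated to a fixed point):
  FIRST(X) = { 'n', ε }

From T → X:
  - X is a non-terminal: add FIRST(X) \ {ε} = { 'n' }
    X is nullable and nothing follows, so the whole right-hand side can vanish: ε ∈ FIRST(T)
From T → ε:
  - ε-production, so ε ∈ FIRST(T)

Collecting: FIRST(T) = { 'n', ε }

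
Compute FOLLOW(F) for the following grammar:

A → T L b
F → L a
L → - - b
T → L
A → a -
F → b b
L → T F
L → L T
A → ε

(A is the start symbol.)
{ '-', 'a', 'b' }

To compute FOLLOW(F), find every occurrence of F on a right-hand side N → α F β: add FIRST(β) \ {ε}, and if β is empty or nullable also add FOLLOW(N). Iterate to a fixed point.

In L → T F: F is at the end, add FOLLOW(L)

The FOLLOW sets referred to above (computed the same way, to a fixed point):
  FOLLOW(L) = { '-', 'a', 'b' }

Taking the union: FOLLOW(F) = { '-', 'a', 'b' }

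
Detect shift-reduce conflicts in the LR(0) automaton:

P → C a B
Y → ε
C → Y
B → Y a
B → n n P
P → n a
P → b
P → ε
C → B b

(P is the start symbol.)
Yes — I0: [P → .] vs [B → . n n P]; I4: [C → Y .] vs [B → Y . a]; I8: [P → .] vs [B → . n n P]; I11: [Y → .] vs [B → . n n P]

A shift-reduce conflict occurs when an LR(0) state has both:
  - a complete (reduce) item [A → α .] (dot at the end), and
  - a shift item [B → β . c γ] (dot before a terminal).

Augment with P' → P and build the canonical LR(0) collection (I0 = CLOSURE({[P' → . P]}), then GOTO on every symbol after a dot until no new states appear). It has 16 states:
  I0: { [B → . Y a], [B → . n n P], [C → . B b], [C → . Y], [P → . C a B], [P → . b], [P → . n a], [P → .], [P' → . P], [Y → .] }  — shift, 2 reduces
  I1: { [C → B . b] }  — shift
  I2: { [P → C . a B] }  — shift
  I3: { [P' → P .] }  — accept
  I4: { [B → Y . a], [C → Y .] }  — shift, reduce
  I5: { [P → b .] }  — reduce
  I6: { [B → n . n P], [P → n . a] }  — shift
  I7: { [P → n a .] }  — reduce
  I8: { [B → . Y a], [B → . n n P], [B → n n . P], [C → . B b], [C → . Y], [P → . C a B], [P → . b], [P → . n a], [P → .], [Y → .] }  — shift, 2 reduces
  I9: { [B → n n P .] }  — reduce
  I10: { [B → Y a .] }  — reduce
  I11: { [B → . Y a], [B → . n n P], [P → C a . B], [Y → .] }  — shift, reduce
  I12: { [P → C a B .] }  — reduce
  I13: { [B → Y . a] }  — shift
  I14: { [B → n . n P] }  — shift
  I15: { [C → B b .] }  — reduce

I0 contains reduce items [P → .], [Y → .] and shift items [B → . n n P], [P → . b], [P → . n a] — shift-reduce conflict.
I4 contains reduce item [C → Y .] and shift item [B → Y . a] — shift-reduce conflict.
I8 contains reduce items [P → .], [Y → .] and shift items [B → . n n P], [P → . b], [P → . n a] — shift-reduce conflict.
I11 contains reduce item [Y → .] and shift item [B → . n n P] — shift-reduce conflict.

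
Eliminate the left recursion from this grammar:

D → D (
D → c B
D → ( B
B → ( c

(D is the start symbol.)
D → c B D'
D → ( B D'
D' → ( D'
D' → ε
B → ( c

D is directly left-recursive. The standard transformation for
  A → A α₁ | ... | A α_m | β₁ | ... | β_n
is
  A  → β₁ A' | ... | β_n A'
  A' → α₁ A' | ... | α_m A' | ε

D → c B becomes D → c B D'
D → ( B becomes D → ( B D'
D → D ( becomes D' → ( D'
Add D' → ε

Productions for other non-terminals are unchanged:
  B → ( c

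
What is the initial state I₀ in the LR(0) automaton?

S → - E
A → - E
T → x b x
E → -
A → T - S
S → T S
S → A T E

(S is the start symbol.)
{ [A → . - E], [A → . T - S], [S → . - E], [S → . A T E], [S → . T S], [S' → . S], [T → . x b x] }

First, augment the grammar with S' → S
I₀ = CLOSURE({ [S' → . S] }):
  [S' → . S] has the dot before S: add [S → . - E], [S → . T S], [S → . A T E]
  [S → . T S] has the dot before T: add [T → . x b x]
  [S → . A T E] has the dot before A: add [A → . - E], [A → . T - S]
No further items can be added.

I₀ = { [A → . - E], [A → . T - S], [S → . - E], [S → . A T E], [S → . T S], [S' → . S], [T → . x b x] }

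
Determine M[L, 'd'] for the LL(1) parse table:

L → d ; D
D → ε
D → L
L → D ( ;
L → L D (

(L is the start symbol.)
L → d ; D, L → D ( ;, L → L D (

To find M[L, 'd'], we find productions for L where 'd' is in the predict set (PREDICT(N → α) = (FIRST(α) \ {ε}) ∪ (FOLLOW(N) if α ⇒* ε)).

Relevant sets:
  FIRST(D) = { '(', 'd', ε }
  FIRST(L) = { '(', 'd' }

L → d ; D: PREDICT = { 'd' }
  'd' is in predict set, so this production goes in M[L, 'd']
L → D ( ;: PREDICT = { '(', 'd' }
  'd' is in predict set, so this production goes in M[L, 'd']
L → L D (: PREDICT = { '(', 'd' }
  'd' is in predict set, so this production goes in M[L, 'd']

M[L, 'd'] = L → d ; D, L → D ( ;, L → L D (  (a multiply-defined cell — the grammar is not LL(1))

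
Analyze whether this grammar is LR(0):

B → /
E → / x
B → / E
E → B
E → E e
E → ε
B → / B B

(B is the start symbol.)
No. Shift-reduce conflict between [B → / .] and [B → . /]

A grammar is LR(0) if no state in the canonical LR(0) collection has:
  - both a shift item (dot before a terminal) and a complete item (shift-reduce conflict), or
  - two or more complete items (reduce-reduce conflict; the accept item [B' → B .] counts as a complete item here).

Augment with B' → B and build the canonical LR(0) collection (I0 = CLOSURE({[B' → . B]}), then GOTO on every symbol after a dot until no new states appear). It has 9 states:
  I0: { [B → . / B B], [B → . / E], [B → . /], [B' → . B] }  — shift
  I1: { [B → . / B B], [B → . / E], [B → . /], [B → / . B B], [B → / . E], [B → / .], [E → . / x], [E → . B], [E → . E e], [E → .] }  — shift, 2 reduces
  I2: { [B' → B .] }  — accept
  I3: { [B → . / B B], [B → . / E], [B → . /], [B → / . B B], [B → / . E], [B → / .], [E → . / x], [E → . B], [E → . E e], [E → .], [E → / . x] }  — shift, 2 reduces
  I4: { [B → . / B B], [B → . / E], [B → . /], [B → / B . B], [E → B .] }  — shift, reduce
  I5: { [B → / E .], [E → E . e] }  — shift, reduce
  I6: { [E → E e .] }  — reduce
  I7: { [B → / B B .] }  — reduce
  I8: { [E → / x .] }  — reduce

Conflict in state I1:
  Shift-reduce conflict between [B → / .] and [B → . /]
So the grammar is NOT LR(0).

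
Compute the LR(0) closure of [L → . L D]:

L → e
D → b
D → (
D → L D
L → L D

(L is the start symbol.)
{ [L → . L D], [L → . e] }

To compute CLOSURE, for each item [A → α.Bβ] where B is a non-terminal, add [B → .γ] for all productions B → γ; repeat for the newly added items until nothing changes.

Start with: [L → . L D]
  [L → . L D] has the dot before L: add [L → . e]
No further items can be added.

CLOSURE = { [L → . L D], [L → . e] }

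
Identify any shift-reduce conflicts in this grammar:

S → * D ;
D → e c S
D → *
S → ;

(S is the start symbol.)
No shift-reduce conflicts

A shift-reduce conflict occurs when an LR(0) state has both:
  - a complete (reduce) item [A → α .] (dot at the end), and
  - a shift item [B → β . c γ] (dot before a terminal).

Augment with S' → S and build the canonical LR(0) collection (I0 = CLOSURE({[S' → . S]}), then GOTO on every symbol after a dot until no new states appear). It has 10 states:
  I0: { [S → . * D ;], [S → . ;], [S' → . S] }  — shift
  I1: { [D → . *], [D → . e c S], [S → * . D ;] }  — shift
  I2: { [S → ; .] }  — reduce
  I3: { [S' → S .] }  — accept
  I4: { [D → * .] }  — reduce
  I5: { [S → * D . ;] }  — shift
  I6: { [D → e . c S] }  — shift
  I7: { [D → e c . S], [S → . * D ;], [S → . ;] }  — shift
  I8: { [D → e c S .] }  — reduce
  I9: { [S → * D ; .] }  — reduce

No state contains both a complete item and a shift item.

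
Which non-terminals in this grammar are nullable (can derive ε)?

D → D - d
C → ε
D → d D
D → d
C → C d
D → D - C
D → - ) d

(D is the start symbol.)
ε-productions: C → ε
So C is immediately nullable.
No further non-terminal can be added: every production for the remaining non-terminals contains a terminal or a non-nullable non-terminal.
Nullable = { 'C' }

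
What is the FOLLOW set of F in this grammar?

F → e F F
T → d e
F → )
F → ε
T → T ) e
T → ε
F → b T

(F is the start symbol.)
{ $, ')', 'b', 'e' }

To compute FOLLOW(F), find every occurrence of F on a right-hand side N → α F β: add FIRST(β) \ {ε}, and if β is empty or nullable also add FOLLOW(N). Iterate to a fixed point.

F is the start symbol, so $ ∈ FOLLOW(F).
In F → e F F: F is followed by F, add FIRST(F) \ {ε} = { ')', 'b', 'e' }
  F is nullable, so FOLLOW(F) is also included — that is the set being defined, nothing new
In F → e F F: F is at the end; this adds FOLLOW(F) to itself — nothing new

Taking the union: FOLLOW(F) = { $, ')', 'b', 'e' }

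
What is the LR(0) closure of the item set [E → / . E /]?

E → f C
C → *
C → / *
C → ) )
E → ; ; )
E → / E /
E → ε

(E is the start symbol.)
{ [E → . / E /], [E → . ; ; )], [E → . f C], [E → .], [E → / . E /] }

To compute CLOSURE, for each item [A → α.Bβ] where B is a non-terminal, add [B → .γ] for all productions B → γ; repeat for the newly added items until nothing changes.

Start with: [E → / . E /]
  [E → / . E /] has the dot before E: add [E → . f C], [E → . ; ; )], [E → . / E /], [E → .]
No further items can be added.

CLOSURE = { [E → . / E /], [E → . ; ; )], [E → . f C], [E → .], [E → / . E /] }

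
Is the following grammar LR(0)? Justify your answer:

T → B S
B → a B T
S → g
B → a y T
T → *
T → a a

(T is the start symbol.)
A grammar is LR(0) if no state in the canonical LR(0) collection has:
  - both a shift item (dot before a terminal) and a complete item (shift-reduce conflict), or
  - two or more complete items (reduce-reduce conflict; the accept item [T' → T .] counts as a complete item here).

Augment with T' → T and build the canonical LR(0) collection (I0 = CLOSURE({[T' → . T]}), then GOTO on every symbol after a dot until no new states appear). It has 13 states:
  I0: { [B → . a B T], [B → . a y T], [T → . *], [T → . B S], [T → . a a], [T' → . T] }  — shift
  I1: { [T → * .] }  — reduce
  I2: { [S → . g], [T → B . S] }  — shift
  I3: { [T' → T .] }  — accept
  I4: { [B → . a B T], [B → . a y T], [B → a . B T], [B → a . y T], [T → a . a] }  — shift
  I5: { [B → . a B T], [B → . a y T], [B → a B . T], [T → . *], [T → . B S], [T → . a a] }  — shift
  I6: { [B → . a B T], [B → . a y T], [B → a . B T], [B → a . y T], [T → a a .] }  — shift, reduce
  I7: { [B → . a B T], [B → . a y T], [B → a y . T], [T → . *], [T → . B S], [T → . a a] }  — shift
  I8: { [B → a y T .] }  — reduce
  I9: { [B → . a B T], [B → . a y T], [B → a . B T], [B → a . y T] }  — shift
  I10: { [B → a B T .] }  — reduce
  I11: { [T → B S .] }  — reduce
  I12: { [S → g .] }  — reduce

Conflict in state I6:
  Shift-reduce conflict between [T → a a .] and [B → . a B T]
So the grammar is NOT LR(0).

Answer: No. Shift-reduce conflict between [T → a a .] and [B → . a B T]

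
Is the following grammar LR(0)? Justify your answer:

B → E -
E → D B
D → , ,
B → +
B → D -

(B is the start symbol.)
A grammar is LR(0) if no state in the canonical LR(0) collection has:
  - both a shift item (dot before a terminal) and a complete item (shift-reduce conflict), or
  - two or more complete items (reduce-reduce conflict; the accept item [B' → B .] counts as a complete item here).

Augment with B' → B and build the canonical LR(0) collection (I0 = CLOSURE({[B' → . B]}), then GOTO on every symbol after a dot until no new states appear). It has 10 states:
  I0: { [B → . +], [B → . D -], [B → . E -], [B' → . B], [D → . , ,], [E → . D B] }  — shift
  I1: { [B → + .] }  — reduce
  I2: { [D → , . ,] }  — shift
  I3: { [B' → B .] }  — accept
  I4: { [B → . +], [B → . D -], [B → . E -], [B → D . -], [D → . , ,], [E → . D B], [E → D . B] }  — shift
  I5: { [B → E . -] }  — shift
  I6: { [B → E - .] }  — reduce
  I7: { [B → D - .] }  — reduce
  I8: { [E → D B .] }  — reduce
  I9: { [D → , , .] }  — reduce

Every state is either a pure shift/goto state or contains exactly one complete item and nothing to shift — no conflicts. The grammar is LR(0).

Answer: Yes, the grammar is LR(0)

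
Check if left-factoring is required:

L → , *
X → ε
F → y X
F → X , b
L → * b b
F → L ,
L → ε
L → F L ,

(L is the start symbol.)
Left-factoring is needed when two productions for the same non-terminal
share a common prefix on the right-hand side.

Productions for L:
  L → , *
  L → * b b
  L → ε
  L → F L ,
Productions for F:
  F → y X
  F → X , b
  F → L ,

No common prefixes found.

Answer: No, left-factoring is not needed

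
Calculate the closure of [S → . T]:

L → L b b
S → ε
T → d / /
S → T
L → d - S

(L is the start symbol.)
To compute CLOSURE, for each item [A → α.Bβ] where B is a non-terminal, add [B → .γ] for all productions B → γ; repeat for the newly added items until nothing changes.

Start with: [S → . T]
  [S → . T] has the dot before T: add [T → . d / /]
No further items can be added.

CLOSURE = { [S → . T], [T → . d / /] }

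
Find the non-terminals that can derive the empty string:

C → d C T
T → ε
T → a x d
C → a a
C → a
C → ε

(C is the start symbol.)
{ 'C', 'T' }

A non-terminal is nullable if it can derive ε (the empty string): either it has an ε-production, or it has a production whose right-hand side consists entirely of nullable non-terminals.

ε-productions: T → ε, C → ε
So T, C are immediately nullable.
Every non-terminal is now nullable.
Nullable = { 'C', 'T' }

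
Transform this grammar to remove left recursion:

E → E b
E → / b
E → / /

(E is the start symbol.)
E is directly left-recursive. The standard transformation for
  A → A α₁ | ... | A α_m | β₁ | ... | β_n
is
  A  → β₁ A' | ... | β_n A'
  A' → α₁ A' | ... | α_m A' | ε

E → / b becomes E → / b E'
E → / / becomes E → / / E'
E → E b becomes E' → b E'
Add E' → ε

Resulting grammar:
E → / b E'
E → / / E'
E' → b E'
E' → ε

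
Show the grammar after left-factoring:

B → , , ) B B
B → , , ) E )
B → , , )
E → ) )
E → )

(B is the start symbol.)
B → , , ) B'
B' → B B
B' → E )
B' → ε
E → ) E'
E' → )
E' → ε

Left-factoring transforms A → αβ₁ | αβ₂ into A → αA' and A' → β₁ | β₂
(α is the longest common prefix among the alternatives). Repeat until
no nonterminal has two alternatives with a common prefix.

Round 1: B has alternatives sharing prefix ', , )'. Introduce B': B → , , ) B'
  Add: B' → B B
  Add: B' → E )
  Add: B' → ε

Round 2: E has alternatives sharing prefix ')'. Introduce E': E → ) E'
  Add: E' → )
  Add: E' → ε

No remaining common prefixes — done.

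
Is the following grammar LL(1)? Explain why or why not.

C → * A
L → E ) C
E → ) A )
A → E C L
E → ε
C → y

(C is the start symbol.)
A grammar is LL(1) if for each non-terminal N with multiple productions, the predict sets of those productions are pairwise disjoint, where PREDICT(N → α) = (FIRST(α) \ {ε}) ∪ (FOLLOW(N) if α ⇒* ε).

Relevant sets:
  FOLLOW(E) = { ')', '*', 'y' }

For C:
  PREDICT(C → '*' A) = { '*' }
  PREDICT(C → y) = { 'y' }
For E:
  PREDICT(E → ')' A ')') = { ')' }
  PREDICT(E → ε) = { ')', '*', 'y' }
L, A have a single production, so nothing to check there.

Conflict found: Predict set conflict for E: { ')' }
The grammar is NOT LL(1).

Answer: No. Predict set conflict for E: { ')' }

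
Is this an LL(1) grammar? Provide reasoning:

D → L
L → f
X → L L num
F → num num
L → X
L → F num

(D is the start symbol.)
No. Predict set conflict for L: { 'f' }

A grammar is LL(1) if for each non-terminal N with multiple productions, the predict sets of those productions are pairwise disjoint, where PREDICT(N → α) = (FIRST(α) \ {ε}) ∪ (FOLLOW(N) if α ⇒* ε).

Relevant sets:
  FIRST(X) = { 'f', 'num' }
  FIRST(F) = { 'num' }

For L:
  PREDICT(L → f) = { 'f' }
  PREDICT(L → X) = { 'f', 'num' }
  PREDICT(L → F num) = { 'num' }
D, X, F have a single production, so nothing to check there.

Conflict found: Predict set conflict for L: { 'f' }
The grammar is NOT LL(1).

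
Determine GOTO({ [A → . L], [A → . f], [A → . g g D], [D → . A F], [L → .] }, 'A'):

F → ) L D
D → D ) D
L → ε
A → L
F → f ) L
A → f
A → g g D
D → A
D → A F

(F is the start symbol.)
GOTO(I, 'A') = CLOSURE({ [A → αX.β] : [A → α.Xβ] ∈ I, X = 'A' })

Items with dot before 'A', with the dot advanced:
  [D → . A F] → [D → A . F]
Closure of the advanced items:
  [D → A . F] has the dot before F: add [F → . ) L D], [F → . f ) L]

GOTO = { [D → A . F], [F → . ) L D], [F → . f ) L] }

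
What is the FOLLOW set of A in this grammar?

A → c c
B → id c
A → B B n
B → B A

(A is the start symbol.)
{ $, 'c', 'id', 'n' }

A is the start symbol, so $ ∈ FOLLOW(A).
In B → B A: A is at the end, add FOLLOW(B)

The FOLLOW sets referred to above (computed the same way, to a fixed point):
  FOLLOW(B) = { 'c', 'id', 'n' }

Taking the union: FOLLOW(A) = { $, 'c', 'id', 'n' }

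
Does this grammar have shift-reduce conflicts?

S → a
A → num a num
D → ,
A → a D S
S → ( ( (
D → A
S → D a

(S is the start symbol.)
Yes — I6: [S → a .] vs [A → . a D S]

A shift-reduce conflict occurs when an LR(0) state has both:
  - a complete (reduce) item [A → α .] (dot at the end), and
  - a shift item [B → β . c γ] (dot before a terminal).

Augment with S' → S and build the canonical LR(0) collection (I0 = CLOSURE({[S' → . S]}), then GOTO on every symbol after a dot until no new states appear). It has 16 states:
  I0: { [A → . a D S], [A → . num a num], [D → . ,], [D → . A], [S → . ( ( (], [S → . D a], [S → . a], [S' → . S] }  — shift
  I1: { [S → ( . ( (] }  — shift
  I2: { [D → , .] }  — reduce
  I3: { [D → A .] }  — reduce
  I4: { [S → D . a] }  — shift
  I5: { [S' → S .] }  — accept
  I6: { [A → . a D S], [A → . num a num], [A → a . D S], [D → . ,], [D → . A], [S → a .] }  — shift, reduce
  I7: { [A → num . a num] }  — shift
  I8: { [A → num a . num] }  — shift
  I9: { [A → num a num .] }  — reduce
  I10: { [A → . a D S], [A → . num a num], [A → a D . S], [D → . ,], [D → . A], [S → . ( ( (], [S → . D a], [S → . a] }  — shift
  I11: { [A → . a D S], [A → . num a num], [A → a . D S], [D → . ,], [D → . A] }  — shift
  I12: { [A → a D S .] }  — reduce
  I13: { [S → D a .] }  — reduce
  I14: { [S → ( ( . (] }  — shift
  I15: { [S → ( ( ( .] }  — reduce

I6 contains reduce item [S → a .] and shift items [A → . a D S], [A → . num a num], [D → . ,] — shift-reduce conflict.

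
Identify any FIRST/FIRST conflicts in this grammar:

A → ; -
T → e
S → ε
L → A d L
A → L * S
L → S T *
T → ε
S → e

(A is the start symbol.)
FIRST sets of the non-terminals at (or reachable through a nullable prefix from) the front of some alternative:
  FIRST(L) = { '*', ';', 'e' }
  FIRST(A) = { '*', ';', 'e' }
  FIRST(S) = { 'e', ε }
  FIRST(T) = { 'e', ε }

Productions for A:
  A → ; -: FIRST = { ';' }
  A → L * S: FIRST = { '*', ';', 'e' }
Productions for T:
  T → e: FIRST = { 'e' }
  T → ε: FIRST = { ε }
Productions for S:
  S → ε: FIRST = { ε }
  S → e: FIRST = { 'e' }
Productions for L:
  L → A d L: FIRST = { '*', ';', 'e' }
  L → S T *: FIRST = { '*', 'e' }

Conflict for A: A → ; - and A → L * S
  Overlap: { ';' }
Conflict for L: L → A d L and L → S T *
  Overlap: { '*', 'e' }

Answer: Yes. A → ';' '-' / A → L '*' S on { ';' }; L → A d L / L → S T '*' on { '*', 'e' }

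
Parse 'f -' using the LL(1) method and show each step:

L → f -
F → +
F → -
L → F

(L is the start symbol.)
LL(1) parsing maintains a stack (initially the start symbol over $) and the input. At each step: if the stack top is a terminal, match it against the current input token; if it is a non-terminal N, replace it with the RHS of M[N, lookahead] (the unique production whose predict set contains the lookahead).

Stack is shown with the top on the left.

Stack  Input  Action
--------------------
L $    f - $  output L → f -
f - $  f - $  match 'f'
- $    - $    match '-'
$      $      accept

The string is accepted.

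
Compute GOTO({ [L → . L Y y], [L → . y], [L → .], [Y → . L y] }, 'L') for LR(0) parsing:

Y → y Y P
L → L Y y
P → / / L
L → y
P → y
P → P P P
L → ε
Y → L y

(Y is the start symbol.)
{ [L → . L Y y], [L → . y], [L → .], [L → L . Y y], [Y → . L y], [Y → . y Y P], [Y → L . y] }

GOTO(I, 'L') = CLOSURE({ [A → αX.β] : [A → α.Xβ] ∈ I, X = 'L' })

Items with dot before 'L', with the dot advanced:
  [L → . L Y y] → [L → L . Y y]
  [Y → . L y] → [Y → L . y]
Closure of the advanced items:
  [L → L . Y y] has the dot before Y: add [Y → . y Y P], [Y → . L y]
  [Y → . L y] has the dot before L: add [L → . L Y y], [L → . y], [L → .]

GOTO = { [L → . L Y y], [L → . y], [L → .], [L → L . Y y], [Y → . L y], [Y → . y Y P], [Y → L . y] }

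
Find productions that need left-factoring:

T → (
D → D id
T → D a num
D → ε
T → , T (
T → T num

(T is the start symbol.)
Left-factoring is needed when two productions for the same non-terminal
share a common prefix on the right-hand side.

Productions for T:
  T → (
  T → D a num
  T → , T (
  T → T num
Productions for D:
  D → D id
  D → ε

No common prefixes found.

Answer: No, left-factoring is not needed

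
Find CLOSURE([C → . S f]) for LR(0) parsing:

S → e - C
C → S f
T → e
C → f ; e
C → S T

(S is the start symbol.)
Start with: [C → . S f]
  [C → . S f] has the dot before S: add [S → . e - C]
No further items can be added.

CLOSURE = { [C → . S f], [S → . e - C] }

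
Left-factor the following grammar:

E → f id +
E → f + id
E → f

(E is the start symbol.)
E → f E'
E' → id +
E' → + id
E' → ε

Left-factoring transforms A → αβ₁ | αβ₂ into A → αA' and A' → β₁ | β₂
(α is the longest common prefix among the alternatives). Repeat until
no nonterminal has two alternatives with a common prefix.

Round 1: E has alternatives sharing prefix 'f'. Introduce E': E → f E'
  Add: E' → id +
  Add: E' → + id
  Add: E' → ε

No remaining common prefixes — done.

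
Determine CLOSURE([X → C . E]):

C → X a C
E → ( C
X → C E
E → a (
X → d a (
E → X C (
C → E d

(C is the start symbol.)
{ [C → . E d], [C → . X a C], [E → . ( C], [E → . X C (], [E → . a (], [X → . C E], [X → . d a (], [X → C . E] }

Start with: [X → C . E]
  [X → C . E] has the dot before E: add [E → . ( C], [E → . a (], [E → . X C (]
  [E → . X C (] has the dot before X: add [X → . C E], [X → . d a (]
  [X → . C E] has the dot before C: add [C → . X a C], [C → . E d]
No further items can be added.

CLOSURE = { [C → . E d], [C → . X a C], [E → . ( C], [E → . X C (], [E → . a (], [X → . C E], [X → . d a (], [X → C . E] }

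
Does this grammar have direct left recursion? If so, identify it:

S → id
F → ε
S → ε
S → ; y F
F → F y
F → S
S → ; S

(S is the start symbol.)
Yes, F is left-recursive

Direct left recursion occurs when N → N α for some non-terminal N (the right-hand side begins with the left-hand side itself).

S → id: starts with id
F → ε: starts with ε
S → ε: starts with ε
S → ; y F: starts with ';'
F → F y: LEFT RECURSIVE (starts with F)
F → S: starts with S
S → ; S: starts with ';'

The grammar has direct left recursion on: F.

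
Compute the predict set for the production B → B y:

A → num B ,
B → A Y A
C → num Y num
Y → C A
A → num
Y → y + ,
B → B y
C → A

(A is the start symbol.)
{ 'num' }

PREDICT(B → B y) = (FIRST(RHS) \ {ε}) ∪ (FOLLOW(B) if ε ∈ FIRST(RHS), i.e. RHS ⇒* ε)
FIRST(B) = { 'num' }
FIRST(B y) = { 'num' }
ε ∉ FIRST(B y), so FOLLOW(B) is not added.
PREDICT(B → B y) = { 'num' }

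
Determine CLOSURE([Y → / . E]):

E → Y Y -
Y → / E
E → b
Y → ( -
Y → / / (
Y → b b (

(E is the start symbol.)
To compute CLOSURE, for each item [A → α.Bβ] where B is a non-terminal, add [B → .γ] for all productions B → γ; repeat for the newly added items until nothing changes.

Start with: [Y → / . E]
  [Y → / . E] has the dot before E: add [E → . Y Y -], [E → . b]
  [E → . Y Y -] has the dot before Y: add [Y → . / E], [Y → . ( -], [Y → . / / (], [Y → . b b (]
No further items can be added.

CLOSURE = { [E → . Y Y -], [E → . b], [Y → . ( -], [Y → . / / (], [Y → . / E], [Y → . b b (], [Y → / . E] }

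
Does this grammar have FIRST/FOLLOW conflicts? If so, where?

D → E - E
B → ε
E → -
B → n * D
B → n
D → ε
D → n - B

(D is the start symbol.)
A FIRST/FOLLOW conflict occurs when a non-terminal N has a nullable alternative N → β (β ⇒* ε) and another alternative N → α with FIRST(α) ∩ FOLLOW(N) ≠ ∅: on such a lookahead the parser cannot decide between expanding α and letting N vanish via β.

Nullable non-terminals: B, D.
FIRST sets used below: FIRST(E) = { '-' }

B: nullable alternative(s) B → ε; FOLLOW(B) = { $ }
  B → ε: FIRST \ {ε} = { } — this is the only nullable alternative, skip
  B → n * D: FIRST \ {ε} = { 'n' } — disjoint from FOLLOW(B)
  B → n: FIRST \ {ε} = { 'n' } — disjoint from FOLLOW(B)

D: nullable alternative(s) D → ε; FOLLOW(D) = { $ }
  D → E - E: FIRST \ {ε} = { '-' } — disjoint from FOLLOW(D)
  D → ε: FIRST \ {ε} = { } — this is the only nullable alternative, skip
  D → n - B: FIRST \ {ε} = { 'n' } — disjoint from FOLLOW(D)

E has no nullable alternative, so no FIRST/FOLLOW check is needed there.

No FIRST/FOLLOW conflicts found.

Answer: No FIRST/FOLLOW conflicts.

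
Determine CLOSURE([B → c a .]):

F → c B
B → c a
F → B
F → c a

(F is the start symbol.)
To compute CLOSURE, for each item [A → α.Bβ] where B is a non-terminal, add [B → .γ] for all productions B → γ; repeat for the newly added items until nothing changes.

Start with: [B → c a .]
The dot is at the end, so nothing is added.

CLOSURE = { [B → c a .] }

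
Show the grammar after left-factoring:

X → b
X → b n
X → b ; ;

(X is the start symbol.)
Left-factoring transforms A → αβ₁ | αβ₂ into A → αA' and A' → β₁ | β₂
(α is the longest common prefix among the alternatives). Repeat until
no nonterminal has two alternatives with a common prefix.

Round 1: X has alternatives sharing prefix 'b'. Introduce X': X → b X'
  Add: X' → ε
  Add: X' → n
  Add: X' → ; ;

No remaining common prefixes — done.

Resulting grammar:
X → b X'
X' → ε
X' → n
X' → ; ;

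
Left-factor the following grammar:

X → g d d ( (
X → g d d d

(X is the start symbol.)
X → g d d X'
X' → ( (
X' → d

Left-factoring transforms A → αβ₁ | αβ₂ into A → αA' and A' → β₁ | β₂
(α is the longest common prefix among the alternatives). Repeat until
no nonterminal has two alternatives with a common prefix.

Round 1: X has alternatives sharing prefix 'g d d'. Introduce X': X → g d d X'
  Add: X' → ( (
  Add: X' → d

No remaining common prefixes — done.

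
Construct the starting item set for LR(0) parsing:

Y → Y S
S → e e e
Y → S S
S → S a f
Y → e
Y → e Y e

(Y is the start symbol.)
{ [S → . S a f], [S → . e e e], [Y → . S S], [Y → . Y S], [Y → . e Y e], [Y → . e], [Y' → . Y] }

First, augment the grammar with Y' → Y
I₀ = CLOSURE({ [Y' → . Y] }):
  [Y' → . Y] has the dot before Y: add [Y → . Y S], [Y → . S S], [Y → . e], [Y → . e Y e]
  [Y → . S S] has the dot before S: add [S → . e e e], [S → . S a f]
No further items can be added.

I₀ = { [S → . S a f], [S → . e e e], [Y → . S S], [Y → . Y S], [Y → . e Y e], [Y → . e], [Y' → . Y] }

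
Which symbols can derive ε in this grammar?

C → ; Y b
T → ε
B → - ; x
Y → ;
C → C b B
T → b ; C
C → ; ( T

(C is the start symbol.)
ε-productions: T → ε
So T is immediately nullable.
No further non-terminal can be added: every production for the remaining non-terminals contains a terminal or a non-nullable non-terminal.
Nullable = { 'T' }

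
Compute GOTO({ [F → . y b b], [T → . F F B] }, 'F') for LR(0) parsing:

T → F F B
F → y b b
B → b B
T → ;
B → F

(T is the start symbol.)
GOTO(I, 'F') = CLOSURE({ [A → αX.β] : [A → α.Xβ] ∈ I, X = 'F' })

Items with dot before 'F', with the dot advanced:
  [T → . F F B] → [T → F . F B]
Closure of the advanced items:
  [T → F . F B] has the dot before F: add [F → . y b b]

GOTO = { [F → . y b b], [T → F . F B] }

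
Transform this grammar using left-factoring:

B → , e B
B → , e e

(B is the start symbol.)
B → , e B'
B' → B
B' → e

Left-factoring transforms A → αβ₁ | αβ₂ into A → αA' and A' → β₁ | β₂
(α is the longest common prefix among the alternatives). Repeat until
no nonterminal has two alternatives with a common prefix.

Round 1: B has alternatives sharing prefix ', e'. Introduce B': B → , e B'
  Add: B' → B
  Add: B' → e

No remaining common prefixes — done.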